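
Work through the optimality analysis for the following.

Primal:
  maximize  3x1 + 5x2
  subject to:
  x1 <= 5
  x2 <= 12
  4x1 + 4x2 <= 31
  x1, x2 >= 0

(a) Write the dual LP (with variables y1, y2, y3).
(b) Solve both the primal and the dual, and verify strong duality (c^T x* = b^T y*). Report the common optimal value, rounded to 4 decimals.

The standard primal-dual pair for 'max c^T x s.t. A x <= b, x >= 0' is:
  Dual:  min b^T y  s.t.  A^T y >= c,  y >= 0.

So the dual LP is:
  minimize  5y1 + 12y2 + 31y3
  subject to:
    y1 + 4y3 >= 3
    y2 + 4y3 >= 5
    y1, y2, y3 >= 0

Solving the primal: x* = (0, 7.75).
  primal value c^T x* = 38.75.
Solving the dual: y* = (0, 0, 1.25).
  dual value b^T y* = 38.75.
Strong duality: c^T x* = b^T y*. Confirmed.

38.75


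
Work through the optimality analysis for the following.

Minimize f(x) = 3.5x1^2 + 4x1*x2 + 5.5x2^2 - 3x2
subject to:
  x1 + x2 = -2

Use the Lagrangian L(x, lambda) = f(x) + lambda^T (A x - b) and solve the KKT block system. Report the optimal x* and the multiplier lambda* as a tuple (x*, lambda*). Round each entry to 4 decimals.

Form the Lagrangian:
  L(x, lambda) = (1/2) x^T Q x + c^T x + lambda^T (A x - b)
Stationarity (grad_x L = 0): Q x + c + A^T lambda = 0.
Primal feasibility: A x = b.

This gives the KKT block system:
  [ Q   A^T ] [ x     ]   [-c ]
  [ A    0  ] [ lambda ] = [ b ]

Solving the linear system:
  x*      = (-1.7, -0.3)
  lambda* = (13.1)
  f(x*)   = 13.55

x* = (-1.7, -0.3), lambda* = (13.1)


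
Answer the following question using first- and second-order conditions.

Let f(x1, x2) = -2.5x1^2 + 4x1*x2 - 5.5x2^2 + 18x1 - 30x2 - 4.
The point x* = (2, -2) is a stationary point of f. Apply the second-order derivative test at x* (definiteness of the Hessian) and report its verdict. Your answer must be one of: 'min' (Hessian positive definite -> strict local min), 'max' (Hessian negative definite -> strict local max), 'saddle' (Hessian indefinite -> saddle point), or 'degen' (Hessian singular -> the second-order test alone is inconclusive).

Compute the Hessian H = grad^2 f:
  H = [[-5, 4], [4, -11]]
Verify stationarity: grad f(x*) = H x* + g = (0, 0).
Eigenvalues of H: -13, -3.
Both eigenvalues < 0, so H is negative definite -> x* is a strict local max.

max


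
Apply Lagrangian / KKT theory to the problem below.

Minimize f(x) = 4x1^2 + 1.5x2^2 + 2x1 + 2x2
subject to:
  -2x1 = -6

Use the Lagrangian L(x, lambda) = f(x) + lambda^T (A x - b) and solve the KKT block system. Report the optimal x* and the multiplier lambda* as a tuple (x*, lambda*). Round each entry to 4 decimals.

Form the Lagrangian:
  L(x, lambda) = (1/2) x^T Q x + c^T x + lambda^T (A x - b)
Stationarity (grad_x L = 0): Q x + c + A^T lambda = 0.
Primal feasibility: A x = b.

This gives the KKT block system:
  [ Q   A^T ] [ x     ]   [-c ]
  [ A    0  ] [ lambda ] = [ b ]

Solving the linear system:
  x*      = (3, -0.6667)
  lambda* = (13)
  f(x*)   = 41.3333

x* = (3, -0.6667), lambda* = (13)


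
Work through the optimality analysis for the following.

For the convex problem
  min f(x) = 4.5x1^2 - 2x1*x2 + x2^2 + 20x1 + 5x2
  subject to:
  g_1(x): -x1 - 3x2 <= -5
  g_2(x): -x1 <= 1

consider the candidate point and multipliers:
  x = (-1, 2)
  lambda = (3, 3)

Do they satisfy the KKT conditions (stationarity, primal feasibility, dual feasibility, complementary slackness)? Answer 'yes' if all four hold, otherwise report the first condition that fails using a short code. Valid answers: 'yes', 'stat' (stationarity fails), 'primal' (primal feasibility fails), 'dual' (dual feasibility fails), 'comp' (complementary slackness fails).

Gradient of f: grad f(x) = Q x + c = (7, 11)
Constraint values g_i(x) = a_i^T x - b_i:
  g_1((-1, 2)) = 0
  g_2((-1, 2)) = 0
Stationarity residual: grad f(x) + sum_i lambda_i a_i = (1, 2)
  -> stationarity FAILS
Primal feasibility (all g_i <= 0): OK
Dual feasibility (all lambda_i >= 0): OK
Complementary slackness (lambda_i * g_i(x) = 0 for all i): OK

Verdict: the first failing condition is stationarity -> stat.

stat


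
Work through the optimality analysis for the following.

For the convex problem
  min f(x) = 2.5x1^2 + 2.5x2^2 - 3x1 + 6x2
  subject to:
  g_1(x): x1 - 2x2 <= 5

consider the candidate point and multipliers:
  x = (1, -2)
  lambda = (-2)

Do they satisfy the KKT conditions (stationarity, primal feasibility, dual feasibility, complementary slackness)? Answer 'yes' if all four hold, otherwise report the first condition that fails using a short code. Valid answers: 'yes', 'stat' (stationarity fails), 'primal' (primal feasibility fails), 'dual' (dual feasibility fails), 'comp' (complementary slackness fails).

Gradient of f: grad f(x) = Q x + c = (2, -4)
Constraint values g_i(x) = a_i^T x - b_i:
  g_1((1, -2)) = 0
Stationarity residual: grad f(x) + sum_i lambda_i a_i = (0, 0)
  -> stationarity OK
Primal feasibility (all g_i <= 0): OK
Dual feasibility (all lambda_i >= 0): FAILS
Complementary slackness (lambda_i * g_i(x) = 0 for all i): OK

Verdict: the first failing condition is dual_feasibility -> dual.

dual


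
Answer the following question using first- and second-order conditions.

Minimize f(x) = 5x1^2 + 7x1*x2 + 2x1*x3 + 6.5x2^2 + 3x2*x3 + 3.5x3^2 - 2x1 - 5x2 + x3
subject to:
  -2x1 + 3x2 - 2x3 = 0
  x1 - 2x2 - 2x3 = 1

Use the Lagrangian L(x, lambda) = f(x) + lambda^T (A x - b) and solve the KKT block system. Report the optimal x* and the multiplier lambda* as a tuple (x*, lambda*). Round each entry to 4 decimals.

Form the Lagrangian:
  L(x, lambda) = (1/2) x^T Q x + c^T x + lambda^T (A x - b)
Stationarity (grad_x L = 0): Q x + c + A^T lambda = 0.
Primal feasibility: A x = b.

This gives the KKT block system:
  [ Q   A^T ] [ x     ]   [-c ]
  [ A    0  ] [ lambda ] = [ b ]

Solving the linear system:
  x*      = (0.3988, 0.0393, -0.3399)
  lambda* = (0.4506, -0.6824)
  f(x*)   = -0.3258

x* = (0.3988, 0.0393, -0.3399), lambda* = (0.4506, -0.6824)


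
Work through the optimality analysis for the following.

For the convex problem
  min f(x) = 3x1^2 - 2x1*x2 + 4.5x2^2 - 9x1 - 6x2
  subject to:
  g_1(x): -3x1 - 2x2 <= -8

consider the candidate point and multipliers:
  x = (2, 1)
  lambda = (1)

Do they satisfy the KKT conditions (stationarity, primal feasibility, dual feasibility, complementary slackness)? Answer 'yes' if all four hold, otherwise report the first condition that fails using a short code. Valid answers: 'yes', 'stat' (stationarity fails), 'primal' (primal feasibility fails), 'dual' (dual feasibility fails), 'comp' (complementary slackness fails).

Gradient of f: grad f(x) = Q x + c = (1, -1)
Constraint values g_i(x) = a_i^T x - b_i:
  g_1((2, 1)) = 0
Stationarity residual: grad f(x) + sum_i lambda_i a_i = (-2, -3)
  -> stationarity FAILS
Primal feasibility (all g_i <= 0): OK
Dual feasibility (all lambda_i >= 0): OK
Complementary slackness (lambda_i * g_i(x) = 0 for all i): OK

Verdict: the first failing condition is stationarity -> stat.

stat


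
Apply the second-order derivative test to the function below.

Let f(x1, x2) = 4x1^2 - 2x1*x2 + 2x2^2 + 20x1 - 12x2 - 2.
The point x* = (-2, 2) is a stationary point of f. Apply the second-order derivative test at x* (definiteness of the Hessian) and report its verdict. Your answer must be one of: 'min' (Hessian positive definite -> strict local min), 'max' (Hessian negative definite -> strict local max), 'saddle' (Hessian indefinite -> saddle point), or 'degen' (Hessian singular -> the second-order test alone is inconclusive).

Compute the Hessian H = grad^2 f:
  H = [[8, -2], [-2, 4]]
Verify stationarity: grad f(x*) = H x* + g = (0, 0).
Eigenvalues of H: 3.1716, 8.8284.
Both eigenvalues > 0, so H is positive definite -> x* is a strict local min.

min


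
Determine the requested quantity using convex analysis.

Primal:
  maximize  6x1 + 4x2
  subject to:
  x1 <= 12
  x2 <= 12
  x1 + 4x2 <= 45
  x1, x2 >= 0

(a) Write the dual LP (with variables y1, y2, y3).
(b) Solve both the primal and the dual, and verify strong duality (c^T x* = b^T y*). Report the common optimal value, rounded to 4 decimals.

The standard primal-dual pair for 'max c^T x s.t. A x <= b, x >= 0' is:
  Dual:  min b^T y  s.t.  A^T y >= c,  y >= 0.

So the dual LP is:
  minimize  12y1 + 12y2 + 45y3
  subject to:
    y1 + y3 >= 6
    y2 + 4y3 >= 4
    y1, y2, y3 >= 0

Solving the primal: x* = (12, 8.25).
  primal value c^T x* = 105.
Solving the dual: y* = (5, 0, 1).
  dual value b^T y* = 105.
Strong duality: c^T x* = b^T y*. Confirmed.

105


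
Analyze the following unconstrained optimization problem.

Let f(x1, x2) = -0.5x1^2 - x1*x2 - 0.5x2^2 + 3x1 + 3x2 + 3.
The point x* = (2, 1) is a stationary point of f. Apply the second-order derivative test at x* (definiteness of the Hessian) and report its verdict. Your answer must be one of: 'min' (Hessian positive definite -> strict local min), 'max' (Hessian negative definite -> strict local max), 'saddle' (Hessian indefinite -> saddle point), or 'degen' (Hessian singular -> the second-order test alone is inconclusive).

Compute the Hessian H = grad^2 f:
  H = [[-1, -1], [-1, -1]]
Verify stationarity: grad f(x*) = H x* + g = (0, 0).
Eigenvalues of H: -2, 0.
H has a zero eigenvalue (singular; negative semidefinite but not definite), so H is neither positive definite, negative definite, nor indefinite. The second-order test alone is inconclusive -> degen.
(Indeed, f is constant along the null direction of H through x*, so x* is not a strict local extremum.)

degen


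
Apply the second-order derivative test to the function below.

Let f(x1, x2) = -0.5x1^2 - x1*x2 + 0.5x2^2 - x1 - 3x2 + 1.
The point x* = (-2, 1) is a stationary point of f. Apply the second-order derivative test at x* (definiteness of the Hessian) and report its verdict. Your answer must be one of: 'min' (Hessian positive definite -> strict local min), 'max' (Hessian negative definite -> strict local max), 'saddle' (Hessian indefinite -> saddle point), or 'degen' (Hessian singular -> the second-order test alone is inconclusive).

Compute the Hessian H = grad^2 f:
  H = [[-1, -1], [-1, 1]]
Verify stationarity: grad f(x*) = H x* + g = (0, 0).
Eigenvalues of H: -1.4142, 1.4142.
Eigenvalues have mixed signs, so H is indefinite -> x* is a saddle point.

saddle


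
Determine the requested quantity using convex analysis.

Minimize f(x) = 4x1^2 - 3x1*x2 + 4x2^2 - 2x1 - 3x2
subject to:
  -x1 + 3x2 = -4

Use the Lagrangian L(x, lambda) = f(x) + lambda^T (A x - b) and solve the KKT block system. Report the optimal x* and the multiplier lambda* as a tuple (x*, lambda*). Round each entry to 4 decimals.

Form the Lagrangian:
  L(x, lambda) = (1/2) x^T Q x + c^T x + lambda^T (A x - b)
Stationarity (grad_x L = 0): Q x + c + A^T lambda = 0.
Primal feasibility: A x = b.

This gives the KKT block system:
  [ Q   A^T ] [ x     ]   [-c ]
  [ A    0  ] [ lambda ] = [ b ]

Solving the linear system:
  x*      = (0.371, -1.2097)
  lambda* = (4.5968)
  f(x*)   = 10.6371

x* = (0.371, -1.2097), lambda* = (4.5968)


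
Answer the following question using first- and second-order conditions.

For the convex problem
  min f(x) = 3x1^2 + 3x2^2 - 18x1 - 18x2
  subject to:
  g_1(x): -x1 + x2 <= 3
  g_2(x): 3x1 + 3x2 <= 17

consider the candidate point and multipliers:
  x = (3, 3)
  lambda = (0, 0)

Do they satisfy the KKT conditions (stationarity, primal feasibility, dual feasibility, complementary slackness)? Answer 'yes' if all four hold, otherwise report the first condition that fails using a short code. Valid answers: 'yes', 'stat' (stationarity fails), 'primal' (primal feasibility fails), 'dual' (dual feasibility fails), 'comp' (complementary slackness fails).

Gradient of f: grad f(x) = Q x + c = (0, 0)
Constraint values g_i(x) = a_i^T x - b_i:
  g_1((3, 3)) = -3
  g_2((3, 3)) = 1
Stationarity residual: grad f(x) + sum_i lambda_i a_i = (0, 0)
  -> stationarity OK
Primal feasibility (all g_i <= 0): FAILS
Dual feasibility (all lambda_i >= 0): OK
Complementary slackness (lambda_i * g_i(x) = 0 for all i): OK

Verdict: the first failing condition is primal_feasibility -> primal.

primal


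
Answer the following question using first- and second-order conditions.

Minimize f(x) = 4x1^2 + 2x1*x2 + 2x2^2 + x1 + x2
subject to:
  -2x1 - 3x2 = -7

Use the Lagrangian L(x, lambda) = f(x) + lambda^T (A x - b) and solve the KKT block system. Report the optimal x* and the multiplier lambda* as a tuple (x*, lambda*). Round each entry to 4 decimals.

Form the Lagrangian:
  L(x, lambda) = (1/2) x^T Q x + c^T x + lambda^T (A x - b)
Stationarity (grad_x L = 0): Q x + c + A^T lambda = 0.
Primal feasibility: A x = b.

This gives the KKT block system:
  [ Q   A^T ] [ x     ]   [-c ]
  [ A    0  ] [ lambda ] = [ b ]

Solving the linear system:
  x*      = (0.1719, 2.2188)
  lambda* = (3.4062)
  f(x*)   = 13.1172

x* = (0.1719, 2.2188), lambda* = (3.4062)


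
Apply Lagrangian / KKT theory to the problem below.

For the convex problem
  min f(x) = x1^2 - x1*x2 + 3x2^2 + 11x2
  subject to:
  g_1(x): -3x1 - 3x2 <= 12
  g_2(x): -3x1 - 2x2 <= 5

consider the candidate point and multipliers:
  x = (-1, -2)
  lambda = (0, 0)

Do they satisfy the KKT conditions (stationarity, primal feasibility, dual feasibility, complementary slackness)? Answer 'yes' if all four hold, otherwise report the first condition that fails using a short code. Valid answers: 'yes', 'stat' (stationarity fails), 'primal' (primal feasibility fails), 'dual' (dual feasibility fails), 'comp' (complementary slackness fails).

Gradient of f: grad f(x) = Q x + c = (0, 0)
Constraint values g_i(x) = a_i^T x - b_i:
  g_1((-1, -2)) = -3
  g_2((-1, -2)) = 2
Stationarity residual: grad f(x) + sum_i lambda_i a_i = (0, 0)
  -> stationarity OK
Primal feasibility (all g_i <= 0): FAILS
Dual feasibility (all lambda_i >= 0): OK
Complementary slackness (lambda_i * g_i(x) = 0 for all i): OK

Verdict: the first failing condition is primal_feasibility -> primal.

primal


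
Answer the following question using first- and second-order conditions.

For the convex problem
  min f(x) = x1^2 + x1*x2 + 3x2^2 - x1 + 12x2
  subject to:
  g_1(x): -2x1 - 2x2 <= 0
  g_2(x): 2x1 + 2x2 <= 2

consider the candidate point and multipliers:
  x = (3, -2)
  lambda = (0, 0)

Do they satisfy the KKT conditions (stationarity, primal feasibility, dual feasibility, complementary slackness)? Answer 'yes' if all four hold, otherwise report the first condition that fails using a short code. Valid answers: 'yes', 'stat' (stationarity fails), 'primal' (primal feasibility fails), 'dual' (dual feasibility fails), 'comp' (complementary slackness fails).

Gradient of f: grad f(x) = Q x + c = (3, 3)
Constraint values g_i(x) = a_i^T x - b_i:
  g_1((3, -2)) = -2
  g_2((3, -2)) = 0
Stationarity residual: grad f(x) + sum_i lambda_i a_i = (3, 3)
  -> stationarity FAILS
Primal feasibility (all g_i <= 0): OK
Dual feasibility (all lambda_i >= 0): OK
Complementary slackness (lambda_i * g_i(x) = 0 for all i): OK

Verdict: the first failing condition is stationarity -> stat.

stat


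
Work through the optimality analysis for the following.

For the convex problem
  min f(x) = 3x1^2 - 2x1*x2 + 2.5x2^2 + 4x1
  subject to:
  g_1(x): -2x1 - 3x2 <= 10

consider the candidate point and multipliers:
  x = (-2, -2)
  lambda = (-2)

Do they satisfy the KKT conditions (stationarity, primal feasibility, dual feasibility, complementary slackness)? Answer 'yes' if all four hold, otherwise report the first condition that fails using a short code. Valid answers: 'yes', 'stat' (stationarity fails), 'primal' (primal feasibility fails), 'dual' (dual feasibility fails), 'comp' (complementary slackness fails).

Gradient of f: grad f(x) = Q x + c = (-4, -6)
Constraint values g_i(x) = a_i^T x - b_i:
  g_1((-2, -2)) = 0
Stationarity residual: grad f(x) + sum_i lambda_i a_i = (0, 0)
  -> stationarity OK
Primal feasibility (all g_i <= 0): OK
Dual feasibility (all lambda_i >= 0): FAILS
Complementary slackness (lambda_i * g_i(x) = 0 for all i): OK

Verdict: the first failing condition is dual_feasibility -> dual.

dual


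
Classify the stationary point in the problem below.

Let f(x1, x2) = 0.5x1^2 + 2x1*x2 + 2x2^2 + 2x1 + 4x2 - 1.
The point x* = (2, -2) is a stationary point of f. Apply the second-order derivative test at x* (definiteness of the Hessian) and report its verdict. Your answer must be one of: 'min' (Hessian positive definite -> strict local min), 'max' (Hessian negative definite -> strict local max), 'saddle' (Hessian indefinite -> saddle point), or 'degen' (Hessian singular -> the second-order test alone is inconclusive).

Compute the Hessian H = grad^2 f:
  H = [[1, 2], [2, 4]]
Verify stationarity: grad f(x*) = H x* + g = (0, 0).
Eigenvalues of H: 0, 5.
H has a zero eigenvalue (singular; positive semidefinite but not definite), so H is neither positive definite, negative definite, nor indefinite. The second-order test alone is inconclusive -> degen.
(Indeed, f is constant along the null direction of H through x*, so x* is not a strict local extremum.)

degen


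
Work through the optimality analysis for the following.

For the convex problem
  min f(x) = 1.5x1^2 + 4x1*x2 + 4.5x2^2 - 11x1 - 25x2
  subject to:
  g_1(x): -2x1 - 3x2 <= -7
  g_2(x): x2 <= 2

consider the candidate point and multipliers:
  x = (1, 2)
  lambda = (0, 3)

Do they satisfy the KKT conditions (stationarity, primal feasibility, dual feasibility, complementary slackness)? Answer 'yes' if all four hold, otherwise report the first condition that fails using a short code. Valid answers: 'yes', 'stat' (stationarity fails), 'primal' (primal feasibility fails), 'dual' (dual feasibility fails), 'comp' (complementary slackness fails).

Gradient of f: grad f(x) = Q x + c = (0, -3)
Constraint values g_i(x) = a_i^T x - b_i:
  g_1((1, 2)) = -1
  g_2((1, 2)) = 0
Stationarity residual: grad f(x) + sum_i lambda_i a_i = (0, 0)
  -> stationarity OK
Primal feasibility (all g_i <= 0): OK
Dual feasibility (all lambda_i >= 0): OK
Complementary slackness (lambda_i * g_i(x) = 0 for all i): OK

Verdict: yes, KKT holds.

yes


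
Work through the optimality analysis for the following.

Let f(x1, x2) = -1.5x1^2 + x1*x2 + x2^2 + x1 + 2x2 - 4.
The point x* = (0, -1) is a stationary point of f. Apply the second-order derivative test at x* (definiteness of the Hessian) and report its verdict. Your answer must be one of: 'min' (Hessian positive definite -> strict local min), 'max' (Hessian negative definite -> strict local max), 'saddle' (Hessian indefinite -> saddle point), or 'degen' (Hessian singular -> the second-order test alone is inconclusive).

Compute the Hessian H = grad^2 f:
  H = [[-3, 1], [1, 2]]
Verify stationarity: grad f(x*) = H x* + g = (0, 0).
Eigenvalues of H: -3.1926, 2.1926.
Eigenvalues have mixed signs, so H is indefinite -> x* is a saddle point.

saddle


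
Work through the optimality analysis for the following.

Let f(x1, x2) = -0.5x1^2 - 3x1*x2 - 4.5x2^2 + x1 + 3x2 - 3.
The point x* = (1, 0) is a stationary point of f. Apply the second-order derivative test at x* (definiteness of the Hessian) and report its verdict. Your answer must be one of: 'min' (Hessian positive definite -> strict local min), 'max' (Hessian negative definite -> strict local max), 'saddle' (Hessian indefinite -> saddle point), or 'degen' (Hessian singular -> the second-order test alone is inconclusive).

Compute the Hessian H = grad^2 f:
  H = [[-1, -3], [-3, -9]]
Verify stationarity: grad f(x*) = H x* + g = (0, 0).
Eigenvalues of H: -10, 0.
H has a zero eigenvalue (singular; negative semidefinite but not definite), so H is neither positive definite, negative definite, nor indefinite. The second-order test alone is inconclusive -> degen.
(Indeed, f is constant along the null direction of H through x*, so x* is not a strict local extremum.)

degen


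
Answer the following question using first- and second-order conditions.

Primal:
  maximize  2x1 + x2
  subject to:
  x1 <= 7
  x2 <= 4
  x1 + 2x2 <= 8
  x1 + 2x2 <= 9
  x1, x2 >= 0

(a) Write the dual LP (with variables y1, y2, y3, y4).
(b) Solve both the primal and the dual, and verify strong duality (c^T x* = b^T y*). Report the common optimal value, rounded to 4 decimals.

The standard primal-dual pair for 'max c^T x s.t. A x <= b, x >= 0' is:
  Dual:  min b^T y  s.t.  A^T y >= c,  y >= 0.

So the dual LP is:
  minimize  7y1 + 4y2 + 8y3 + 9y4
  subject to:
    y1 + y3 + y4 >= 2
    y2 + 2y3 + 2y4 >= 1
    y1, y2, y3, y4 >= 0

Solving the primal: x* = (7, 0.5).
  primal value c^T x* = 14.5.
Solving the dual: y* = (1.5, 0, 0.5, 0).
  dual value b^T y* = 14.5.
Strong duality: c^T x* = b^T y*. Confirmed.

14.5


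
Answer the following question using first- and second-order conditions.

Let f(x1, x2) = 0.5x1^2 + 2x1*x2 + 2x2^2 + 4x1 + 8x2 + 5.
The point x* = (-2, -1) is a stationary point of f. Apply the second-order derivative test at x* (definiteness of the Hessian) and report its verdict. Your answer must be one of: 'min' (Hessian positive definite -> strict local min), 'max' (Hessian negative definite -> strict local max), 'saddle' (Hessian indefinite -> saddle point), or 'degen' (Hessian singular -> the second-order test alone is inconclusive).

Compute the Hessian H = grad^2 f:
  H = [[1, 2], [2, 4]]
Verify stationarity: grad f(x*) = H x* + g = (0, 0).
Eigenvalues of H: 0, 5.
H has a zero eigenvalue (singular; positive semidefinite but not definite), so H is neither positive definite, negative definite, nor indefinite. The second-order test alone is inconclusive -> degen.
(Indeed, f is constant along the null direction of H through x*, so x* is not a strict local extremum.)

degen


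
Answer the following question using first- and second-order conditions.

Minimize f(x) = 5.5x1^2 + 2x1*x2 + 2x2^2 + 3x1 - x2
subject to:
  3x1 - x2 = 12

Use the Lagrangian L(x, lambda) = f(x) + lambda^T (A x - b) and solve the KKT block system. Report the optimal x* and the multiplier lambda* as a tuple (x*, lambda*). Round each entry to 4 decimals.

Form the Lagrangian:
  L(x, lambda) = (1/2) x^T Q x + c^T x + lambda^T (A x - b)
Stationarity (grad_x L = 0): Q x + c + A^T lambda = 0.
Primal feasibility: A x = b.

This gives the KKT block system:
  [ Q   A^T ] [ x     ]   [-c ]
  [ A    0  ] [ lambda ] = [ b ]

Solving the linear system:
  x*      = (2.8475, -3.4576)
  lambda* = (-9.1356)
  f(x*)   = 60.8136

x* = (2.8475, -3.4576), lambda* = (-9.1356)


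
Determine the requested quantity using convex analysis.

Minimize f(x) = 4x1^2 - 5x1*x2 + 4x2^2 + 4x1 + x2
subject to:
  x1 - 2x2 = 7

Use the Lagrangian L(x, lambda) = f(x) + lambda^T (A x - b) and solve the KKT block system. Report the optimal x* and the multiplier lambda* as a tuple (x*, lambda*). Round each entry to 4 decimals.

Form the Lagrangian:
  L(x, lambda) = (1/2) x^T Q x + c^T x + lambda^T (A x - b)
Stationarity (grad_x L = 0): Q x + c + A^T lambda = 0.
Primal feasibility: A x = b.

This gives the KKT block system:
  [ Q   A^T ] [ x     ]   [-c ]
  [ A    0  ] [ lambda ] = [ b ]

Solving the linear system:
  x*      = (-1.6, -4.3)
  lambda* = (-12.7)
  f(x*)   = 39.1

x* = (-1.6, -4.3), lambda* = (-12.7)


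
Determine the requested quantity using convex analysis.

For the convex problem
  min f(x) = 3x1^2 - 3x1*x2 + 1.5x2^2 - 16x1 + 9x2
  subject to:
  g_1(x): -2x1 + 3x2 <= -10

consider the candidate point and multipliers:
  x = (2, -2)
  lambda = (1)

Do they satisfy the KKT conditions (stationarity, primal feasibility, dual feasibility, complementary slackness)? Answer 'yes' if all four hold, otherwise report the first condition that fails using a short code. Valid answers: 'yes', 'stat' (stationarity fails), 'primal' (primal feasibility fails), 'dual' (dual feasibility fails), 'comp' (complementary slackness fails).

Gradient of f: grad f(x) = Q x + c = (2, -3)
Constraint values g_i(x) = a_i^T x - b_i:
  g_1((2, -2)) = 0
Stationarity residual: grad f(x) + sum_i lambda_i a_i = (0, 0)
  -> stationarity OK
Primal feasibility (all g_i <= 0): OK
Dual feasibility (all lambda_i >= 0): OK
Complementary slackness (lambda_i * g_i(x) = 0 for all i): OK

Verdict: yes, KKT holds.

yes


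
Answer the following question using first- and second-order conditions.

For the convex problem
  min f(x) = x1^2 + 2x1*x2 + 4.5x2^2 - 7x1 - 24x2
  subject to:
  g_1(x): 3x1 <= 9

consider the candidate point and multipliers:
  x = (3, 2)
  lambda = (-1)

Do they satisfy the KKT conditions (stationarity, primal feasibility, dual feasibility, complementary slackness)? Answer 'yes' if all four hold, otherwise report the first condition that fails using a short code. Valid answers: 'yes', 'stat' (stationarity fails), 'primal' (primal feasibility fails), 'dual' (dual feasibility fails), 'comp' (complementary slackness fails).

Gradient of f: grad f(x) = Q x + c = (3, 0)
Constraint values g_i(x) = a_i^T x - b_i:
  g_1((3, 2)) = 0
Stationarity residual: grad f(x) + sum_i lambda_i a_i = (0, 0)
  -> stationarity OK
Primal feasibility (all g_i <= 0): OK
Dual feasibility (all lambda_i >= 0): FAILS
Complementary slackness (lambda_i * g_i(x) = 0 for all i): OK

Verdict: the first failing condition is dual_feasibility -> dual.

dual


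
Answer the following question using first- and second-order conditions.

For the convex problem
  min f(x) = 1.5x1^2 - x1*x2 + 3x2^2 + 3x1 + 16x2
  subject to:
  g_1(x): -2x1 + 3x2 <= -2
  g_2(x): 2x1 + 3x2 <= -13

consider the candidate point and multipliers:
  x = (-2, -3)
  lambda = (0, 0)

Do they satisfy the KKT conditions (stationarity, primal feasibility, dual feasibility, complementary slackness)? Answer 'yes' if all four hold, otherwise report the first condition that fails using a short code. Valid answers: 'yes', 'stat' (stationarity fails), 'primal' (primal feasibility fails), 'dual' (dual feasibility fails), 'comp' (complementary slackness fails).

Gradient of f: grad f(x) = Q x + c = (0, 0)
Constraint values g_i(x) = a_i^T x - b_i:
  g_1((-2, -3)) = -3
  g_2((-2, -3)) = 0
Stationarity residual: grad f(x) + sum_i lambda_i a_i = (0, 0)
  -> stationarity OK
Primal feasibility (all g_i <= 0): OK
Dual feasibility (all lambda_i >= 0): OK
Complementary slackness (lambda_i * g_i(x) = 0 for all i): OK

Verdict: yes, KKT holds.

yes


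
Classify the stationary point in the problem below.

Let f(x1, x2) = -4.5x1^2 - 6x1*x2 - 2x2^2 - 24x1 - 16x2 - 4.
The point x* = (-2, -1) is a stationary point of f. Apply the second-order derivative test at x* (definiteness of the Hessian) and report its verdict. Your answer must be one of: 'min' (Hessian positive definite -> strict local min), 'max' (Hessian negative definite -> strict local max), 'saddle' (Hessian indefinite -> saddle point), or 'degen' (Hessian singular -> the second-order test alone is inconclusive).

Compute the Hessian H = grad^2 f:
  H = [[-9, -6], [-6, -4]]
Verify stationarity: grad f(x*) = H x* + g = (0, 0).
Eigenvalues of H: -13, 0.
H has a zero eigenvalue (singular; negative semidefinite but not definite), so H is neither positive definite, negative definite, nor indefinite. The second-order test alone is inconclusive -> degen.
(Indeed, f is constant along the null direction of H through x*, so x* is not a strict local extremum.)

degen


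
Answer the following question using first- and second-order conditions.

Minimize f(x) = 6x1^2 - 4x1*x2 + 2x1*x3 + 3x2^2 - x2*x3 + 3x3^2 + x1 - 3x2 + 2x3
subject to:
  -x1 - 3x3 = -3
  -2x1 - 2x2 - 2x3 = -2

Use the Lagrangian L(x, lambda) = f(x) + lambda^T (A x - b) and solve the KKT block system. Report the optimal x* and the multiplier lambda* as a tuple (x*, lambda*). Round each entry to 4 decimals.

Form the Lagrangian:
  L(x, lambda) = (1/2) x^T Q x + c^T x + lambda^T (A x - b)
Stationarity (grad_x L = 0): Q x + c + A^T lambda = 0.
Primal feasibility: A x = b.

This gives the KKT block system:
  [ Q   A^T ] [ x     ]   [-c ]
  [ A    0  ] [ lambda ] = [ b ]

Solving the linear system:
  x*      = (-0.1588, 0.1059, 1.0529)
  lambda* = (3.5588, -1.3912)
  f(x*)   = 4.7618

x* = (-0.1588, 0.1059, 1.0529), lambda* = (3.5588, -1.3912)


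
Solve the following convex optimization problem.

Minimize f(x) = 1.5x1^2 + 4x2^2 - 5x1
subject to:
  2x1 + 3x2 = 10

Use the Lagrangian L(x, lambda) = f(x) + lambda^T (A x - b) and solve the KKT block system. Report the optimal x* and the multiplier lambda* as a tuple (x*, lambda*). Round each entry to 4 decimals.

Form the Lagrangian:
  L(x, lambda) = (1/2) x^T Q x + c^T x + lambda^T (A x - b)
Stationarity (grad_x L = 0): Q x + c + A^T lambda = 0.
Primal feasibility: A x = b.

This gives the KKT block system:
  [ Q   A^T ] [ x     ]   [-c ]
  [ A    0  ] [ lambda ] = [ b ]

Solving the linear system:
  x*      = (3.4746, 1.0169)
  lambda* = (-2.7119)
  f(x*)   = 4.8729

x* = (3.4746, 1.0169), lambda* = (-2.7119)


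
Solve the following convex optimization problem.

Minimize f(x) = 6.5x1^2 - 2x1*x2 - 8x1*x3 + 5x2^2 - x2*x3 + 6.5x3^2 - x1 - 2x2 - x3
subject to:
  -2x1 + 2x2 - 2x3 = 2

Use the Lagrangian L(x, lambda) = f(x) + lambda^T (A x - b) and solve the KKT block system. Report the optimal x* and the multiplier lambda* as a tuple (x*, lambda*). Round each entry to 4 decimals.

Form the Lagrangian:
  L(x, lambda) = (1/2) x^T Q x + c^T x + lambda^T (A x - b)
Stationarity (grad_x L = 0): Q x + c + A^T lambda = 0.
Primal feasibility: A x = b.

This gives the KKT block system:
  [ Q   A^T ] [ x     ]   [-c ]
  [ A    0  ] [ lambda ] = [ b ]

Solving the linear system:
  x*      = (-0.2789, 0.4221, -0.299)
  lambda* = (-1.5389)
  f(x*)   = 1.4058

x* = (-0.2789, 0.4221, -0.299), lambda* = (-1.5389)


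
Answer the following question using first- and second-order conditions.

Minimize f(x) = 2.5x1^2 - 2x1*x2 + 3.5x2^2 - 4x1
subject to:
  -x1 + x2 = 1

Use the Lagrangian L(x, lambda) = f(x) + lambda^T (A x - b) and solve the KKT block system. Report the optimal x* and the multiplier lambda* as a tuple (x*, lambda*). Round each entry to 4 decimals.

Form the Lagrangian:
  L(x, lambda) = (1/2) x^T Q x + c^T x + lambda^T (A x - b)
Stationarity (grad_x L = 0): Q x + c + A^T lambda = 0.
Primal feasibility: A x = b.

This gives the KKT block system:
  [ Q   A^T ] [ x     ]   [-c ]
  [ A    0  ] [ lambda ] = [ b ]

Solving the linear system:
  x*      = (-0.125, 0.875)
  lambda* = (-6.375)
  f(x*)   = 3.4375

x* = (-0.125, 0.875), lambda* = (-6.375)


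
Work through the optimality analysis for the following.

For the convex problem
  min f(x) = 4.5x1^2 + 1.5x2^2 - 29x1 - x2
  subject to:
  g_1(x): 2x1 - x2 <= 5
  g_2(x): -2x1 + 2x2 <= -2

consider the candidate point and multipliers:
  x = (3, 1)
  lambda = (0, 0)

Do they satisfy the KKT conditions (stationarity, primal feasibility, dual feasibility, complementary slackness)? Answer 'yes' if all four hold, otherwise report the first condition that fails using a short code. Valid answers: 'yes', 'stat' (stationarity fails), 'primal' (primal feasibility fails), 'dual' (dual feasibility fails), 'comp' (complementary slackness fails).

Gradient of f: grad f(x) = Q x + c = (-2, 2)
Constraint values g_i(x) = a_i^T x - b_i:
  g_1((3, 1)) = 0
  g_2((3, 1)) = -2
Stationarity residual: grad f(x) + sum_i lambda_i a_i = (-2, 2)
  -> stationarity FAILS
Primal feasibility (all g_i <= 0): OK
Dual feasibility (all lambda_i >= 0): OK
Complementary slackness (lambda_i * g_i(x) = 0 for all i): OK

Verdict: the first failing condition is stationarity -> stat.

stat


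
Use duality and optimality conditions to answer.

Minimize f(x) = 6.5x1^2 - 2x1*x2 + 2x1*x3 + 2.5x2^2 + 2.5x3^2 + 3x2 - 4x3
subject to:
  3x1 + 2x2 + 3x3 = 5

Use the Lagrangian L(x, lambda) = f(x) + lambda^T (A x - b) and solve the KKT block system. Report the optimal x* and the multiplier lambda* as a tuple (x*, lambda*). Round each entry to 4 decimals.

Form the Lagrangian:
  L(x, lambda) = (1/2) x^T Q x + c^T x + lambda^T (A x - b)
Stationarity (grad_x L = 0): Q x + c + A^T lambda = 0.
Primal feasibility: A x = b.

This gives the KKT block system:
  [ Q   A^T ] [ x     ]   [-c ]
  [ A    0  ] [ lambda ] = [ b ]

Solving the linear system:
  x*      = (0.0714, -0.0154, 1.6055)
  lambda* = (-1.3901)
  f(x*)   = 0.2412

x* = (0.0714, -0.0154, 1.6055), lambda* = (-1.3901)


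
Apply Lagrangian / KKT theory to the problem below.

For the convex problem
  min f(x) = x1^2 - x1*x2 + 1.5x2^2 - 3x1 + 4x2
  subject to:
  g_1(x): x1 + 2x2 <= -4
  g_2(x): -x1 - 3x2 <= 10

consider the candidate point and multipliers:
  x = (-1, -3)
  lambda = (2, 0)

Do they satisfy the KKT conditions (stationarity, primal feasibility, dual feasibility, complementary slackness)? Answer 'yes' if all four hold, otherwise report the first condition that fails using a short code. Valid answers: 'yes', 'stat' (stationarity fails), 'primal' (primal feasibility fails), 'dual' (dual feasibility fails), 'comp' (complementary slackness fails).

Gradient of f: grad f(x) = Q x + c = (-2, -4)
Constraint values g_i(x) = a_i^T x - b_i:
  g_1((-1, -3)) = -3
  g_2((-1, -3)) = 0
Stationarity residual: grad f(x) + sum_i lambda_i a_i = (0, 0)
  -> stationarity OK
Primal feasibility (all g_i <= 0): OK
Dual feasibility (all lambda_i >= 0): OK
Complementary slackness (lambda_i * g_i(x) = 0 for all i): FAILS

Verdict: the first failing condition is complementary_slackness -> comp.

comp


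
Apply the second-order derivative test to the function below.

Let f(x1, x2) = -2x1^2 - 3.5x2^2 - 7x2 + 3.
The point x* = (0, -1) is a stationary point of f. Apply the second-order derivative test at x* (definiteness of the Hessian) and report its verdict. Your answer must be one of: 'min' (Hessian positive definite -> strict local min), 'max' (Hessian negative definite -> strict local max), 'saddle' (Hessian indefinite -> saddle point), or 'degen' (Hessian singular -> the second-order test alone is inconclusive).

Compute the Hessian H = grad^2 f:
  H = [[-4, 0], [0, -7]]
Verify stationarity: grad f(x*) = H x* + g = (0, 0).
Eigenvalues of H: -7, -4.
Both eigenvalues < 0, so H is negative definite -> x* is a strict local max.

max


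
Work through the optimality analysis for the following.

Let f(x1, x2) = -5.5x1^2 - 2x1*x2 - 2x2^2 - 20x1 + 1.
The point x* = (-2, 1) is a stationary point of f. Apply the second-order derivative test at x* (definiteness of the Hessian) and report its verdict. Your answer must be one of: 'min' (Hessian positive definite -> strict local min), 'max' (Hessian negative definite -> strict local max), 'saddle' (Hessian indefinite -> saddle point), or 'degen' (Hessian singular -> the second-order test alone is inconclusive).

Compute the Hessian H = grad^2 f:
  H = [[-11, -2], [-2, -4]]
Verify stationarity: grad f(x*) = H x* + g = (0, 0).
Eigenvalues of H: -11.5311, -3.4689.
Both eigenvalues < 0, so H is negative definite -> x* is a strict local max.

max


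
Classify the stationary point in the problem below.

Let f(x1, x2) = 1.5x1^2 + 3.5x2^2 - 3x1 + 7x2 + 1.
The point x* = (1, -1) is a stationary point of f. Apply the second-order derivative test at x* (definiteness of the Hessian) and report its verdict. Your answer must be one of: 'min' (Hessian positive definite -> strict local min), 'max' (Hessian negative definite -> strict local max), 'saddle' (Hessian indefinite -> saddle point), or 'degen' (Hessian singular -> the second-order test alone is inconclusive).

Compute the Hessian H = grad^2 f:
  H = [[3, 0], [0, 7]]
Verify stationarity: grad f(x*) = H x* + g = (0, 0).
Eigenvalues of H: 3, 7.
Both eigenvalues > 0, so H is positive definite -> x* is a strict local min.

min


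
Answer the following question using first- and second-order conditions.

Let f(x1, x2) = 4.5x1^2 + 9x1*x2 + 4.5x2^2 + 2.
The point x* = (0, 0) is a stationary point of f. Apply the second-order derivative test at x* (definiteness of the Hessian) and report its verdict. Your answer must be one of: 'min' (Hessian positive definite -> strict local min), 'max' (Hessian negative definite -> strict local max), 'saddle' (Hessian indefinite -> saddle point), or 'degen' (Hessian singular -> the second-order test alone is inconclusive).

Compute the Hessian H = grad^2 f:
  H = [[9, 9], [9, 9]]
Verify stationarity: grad f(x*) = H x* + g = (0, 0).
Eigenvalues of H: 0, 18.
H has a zero eigenvalue (singular; positive semidefinite but not definite), so H is neither positive definite, negative definite, nor indefinite. The second-order test alone is inconclusive -> degen.
(Indeed, f is constant along the null direction of H through x*, so x* is not a strict local extremum.)

degen


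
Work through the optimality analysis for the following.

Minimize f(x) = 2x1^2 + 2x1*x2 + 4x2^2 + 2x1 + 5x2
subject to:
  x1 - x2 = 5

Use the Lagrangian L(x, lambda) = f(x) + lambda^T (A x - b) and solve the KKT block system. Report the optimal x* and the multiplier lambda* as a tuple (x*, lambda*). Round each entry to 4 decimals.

Form the Lagrangian:
  L(x, lambda) = (1/2) x^T Q x + c^T x + lambda^T (A x - b)
Stationarity (grad_x L = 0): Q x + c + A^T lambda = 0.
Primal feasibility: A x = b.

This gives the KKT block system:
  [ Q   A^T ] [ x     ]   [-c ]
  [ A    0  ] [ lambda ] = [ b ]

Solving the linear system:
  x*      = (2.6875, -2.3125)
  lambda* = (-8.125)
  f(x*)   = 17.2188

x* = (2.6875, -2.3125), lambda* = (-8.125)


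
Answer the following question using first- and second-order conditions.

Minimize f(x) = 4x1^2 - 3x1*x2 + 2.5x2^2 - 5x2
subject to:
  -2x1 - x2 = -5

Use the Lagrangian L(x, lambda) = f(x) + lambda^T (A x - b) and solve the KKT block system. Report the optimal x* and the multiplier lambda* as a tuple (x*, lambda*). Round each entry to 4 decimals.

Form the Lagrangian:
  L(x, lambda) = (1/2) x^T Q x + c^T x + lambda^T (A x - b)
Stationarity (grad_x L = 0): Q x + c + A^T lambda = 0.
Primal feasibility: A x = b.

This gives the KKT block system:
  [ Q   A^T ] [ x     ]   [-c ]
  [ A    0  ] [ lambda ] = [ b ]

Solving the linear system:
  x*      = (1.375, 2.25)
  lambda* = (2.125)
  f(x*)   = -0.3125

x* = (1.375, 2.25), lambda* = (2.125)


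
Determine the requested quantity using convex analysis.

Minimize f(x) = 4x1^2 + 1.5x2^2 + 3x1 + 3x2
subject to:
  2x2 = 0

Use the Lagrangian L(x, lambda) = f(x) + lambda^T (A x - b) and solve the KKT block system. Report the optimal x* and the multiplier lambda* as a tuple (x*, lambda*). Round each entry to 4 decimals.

Form the Lagrangian:
  L(x, lambda) = (1/2) x^T Q x + c^T x + lambda^T (A x - b)
Stationarity (grad_x L = 0): Q x + c + A^T lambda = 0.
Primal feasibility: A x = b.

This gives the KKT block system:
  [ Q   A^T ] [ x     ]   [-c ]
  [ A    0  ] [ lambda ] = [ b ]

Solving the linear system:
  x*      = (-0.375, 0)
  lambda* = (-1.5)
  f(x*)   = -0.5625

x* = (-0.375, 0), lambda* = (-1.5)


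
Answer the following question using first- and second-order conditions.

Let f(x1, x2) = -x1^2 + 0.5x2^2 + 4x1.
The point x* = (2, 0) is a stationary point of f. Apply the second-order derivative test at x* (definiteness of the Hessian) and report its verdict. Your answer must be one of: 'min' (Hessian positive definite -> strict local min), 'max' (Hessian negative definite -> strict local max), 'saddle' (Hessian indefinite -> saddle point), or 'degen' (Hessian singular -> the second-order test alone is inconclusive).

Compute the Hessian H = grad^2 f:
  H = [[-2, 0], [0, 1]]
Verify stationarity: grad f(x*) = H x* + g = (0, 0).
Eigenvalues of H: -2, 1.
Eigenvalues have mixed signs, so H is indefinite -> x* is a saddle point.

saddle


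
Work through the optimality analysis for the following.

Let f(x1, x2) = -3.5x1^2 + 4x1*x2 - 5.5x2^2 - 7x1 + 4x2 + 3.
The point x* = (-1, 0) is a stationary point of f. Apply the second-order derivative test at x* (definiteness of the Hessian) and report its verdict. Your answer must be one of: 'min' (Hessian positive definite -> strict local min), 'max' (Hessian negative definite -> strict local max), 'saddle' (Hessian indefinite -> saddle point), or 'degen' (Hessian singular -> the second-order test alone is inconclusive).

Compute the Hessian H = grad^2 f:
  H = [[-7, 4], [4, -11]]
Verify stationarity: grad f(x*) = H x* + g = (0, 0).
Eigenvalues of H: -13.4721, -4.5279.
Both eigenvalues < 0, so H is negative definite -> x* is a strict local max.

max


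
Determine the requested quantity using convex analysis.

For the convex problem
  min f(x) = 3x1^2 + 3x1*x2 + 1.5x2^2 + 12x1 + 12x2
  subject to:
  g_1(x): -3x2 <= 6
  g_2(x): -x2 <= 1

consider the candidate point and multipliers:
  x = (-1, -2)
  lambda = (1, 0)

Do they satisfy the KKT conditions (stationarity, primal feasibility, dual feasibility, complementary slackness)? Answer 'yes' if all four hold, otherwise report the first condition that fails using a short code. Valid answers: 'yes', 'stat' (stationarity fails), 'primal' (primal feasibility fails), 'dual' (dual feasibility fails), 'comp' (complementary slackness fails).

Gradient of f: grad f(x) = Q x + c = (0, 3)
Constraint values g_i(x) = a_i^T x - b_i:
  g_1((-1, -2)) = 0
  g_2((-1, -2)) = 1
Stationarity residual: grad f(x) + sum_i lambda_i a_i = (0, 0)
  -> stationarity OK
Primal feasibility (all g_i <= 0): FAILS
Dual feasibility (all lambda_i >= 0): OK
Complementary slackness (lambda_i * g_i(x) = 0 for all i): OK

Verdict: the first failing condition is primal_feasibility -> primal.

primal
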